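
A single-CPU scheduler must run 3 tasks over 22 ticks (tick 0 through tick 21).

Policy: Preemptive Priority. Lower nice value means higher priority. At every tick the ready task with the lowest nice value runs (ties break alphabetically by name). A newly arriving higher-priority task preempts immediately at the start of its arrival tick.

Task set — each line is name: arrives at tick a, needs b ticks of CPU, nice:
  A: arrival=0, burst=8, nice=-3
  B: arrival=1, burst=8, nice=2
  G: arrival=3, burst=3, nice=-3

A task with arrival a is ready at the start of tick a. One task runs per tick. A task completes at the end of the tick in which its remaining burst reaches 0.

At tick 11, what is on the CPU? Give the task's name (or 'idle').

running at tick 11 = B

t=0: ready={A} → run A
t=1: ready={A,B} → run A
t=2: ready={A,B} → run A
t=3: ready={A,B,G} → run A
t=4: ready={A,B,G} → run A
t=5: ready={A,B,G} → run A
t=6: ready={A,B,G} → run A
t=7: ready={A,B,G} → run A
t=8: ready={B,G} → run G
t=9: ready={B,G} → run G
t=10: ready={B,G} → run G
t=11: ready={B} → run B
t=12: ready={B} → run B
t=13: ready={B} → run B
t=14: ready={B} → run B
t=15: ready={B} → run B
t=16: ready={B} → run B
t=17: ready={B} → run B
t=18: ready={B} → run B
t=19: (idle)
t=20: (idle)
t=21: (idle)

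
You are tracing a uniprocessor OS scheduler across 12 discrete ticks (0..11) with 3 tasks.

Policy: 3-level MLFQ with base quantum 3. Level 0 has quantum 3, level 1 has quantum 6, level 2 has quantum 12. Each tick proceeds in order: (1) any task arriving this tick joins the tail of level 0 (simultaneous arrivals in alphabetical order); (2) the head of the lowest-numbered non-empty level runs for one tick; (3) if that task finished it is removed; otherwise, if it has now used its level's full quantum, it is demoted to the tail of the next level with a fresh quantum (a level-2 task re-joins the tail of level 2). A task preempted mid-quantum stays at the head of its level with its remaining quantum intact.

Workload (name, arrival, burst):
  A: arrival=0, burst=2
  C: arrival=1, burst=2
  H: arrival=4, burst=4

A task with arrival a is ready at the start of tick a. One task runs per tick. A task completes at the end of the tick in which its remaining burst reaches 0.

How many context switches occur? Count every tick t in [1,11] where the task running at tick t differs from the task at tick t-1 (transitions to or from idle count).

t=0: L0/L1/L2 = A/-/- → run A
t=1: L0/L1/L2 = AC/-/- → run A
t=2: L0/L1/L2 = C/-/- → run C
t=3: L0/L1/L2 = C/-/- → run C
t=4: L0/L1/L2 = H/-/- → run H
t=5: L0/L1/L2 = H/-/- → run H
t=6: L0/L1/L2 = H/-/- → run H
t=7: L0/L1/L2 = -/H/- → run H
t=8: (idle)
t=9: (idle)
t=10: (idle)
t=11: (idle)

context switches = 3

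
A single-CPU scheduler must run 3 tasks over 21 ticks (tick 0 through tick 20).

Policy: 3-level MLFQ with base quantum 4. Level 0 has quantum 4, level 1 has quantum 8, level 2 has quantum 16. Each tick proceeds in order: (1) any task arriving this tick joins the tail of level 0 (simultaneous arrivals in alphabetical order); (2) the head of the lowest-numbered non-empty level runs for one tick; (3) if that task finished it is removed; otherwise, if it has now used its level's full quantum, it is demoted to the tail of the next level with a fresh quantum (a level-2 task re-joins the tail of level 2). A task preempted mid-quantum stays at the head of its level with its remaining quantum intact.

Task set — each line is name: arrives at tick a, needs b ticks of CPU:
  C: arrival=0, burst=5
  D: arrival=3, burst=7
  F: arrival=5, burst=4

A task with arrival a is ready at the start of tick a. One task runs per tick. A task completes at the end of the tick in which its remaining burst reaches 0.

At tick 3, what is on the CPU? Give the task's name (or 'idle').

running at tick 3 = C

t=0: L0/L1/L2 = C/-/- → run C
t=1: L0/L1/L2 = C/-/- → run C
t=2: L0/L1/L2 = C/-/- → run C
t=3: L0/L1/L2 = CD/-/- → run C
t=4: L0/L1/L2 = D/C/- → run D
t=5: L0/L1/L2 = DF/C/- → run D
t=6: L0/L1/L2 = DF/C/- → run D
t=7: L0/L1/L2 = DF/C/- → run D
t=8: L0/L1/L2 = F/CD/- → run F
t=9: L0/L1/L2 = F/CD/- → run F
t=10: L0/L1/L2 = F/CD/- → run F
t=11: L0/L1/L2 = F/CD/- → run F
t=12: L0/L1/L2 = -/CD/- → run C
t=13: L0/L1/L2 = -/D/- → run D
t=14: L0/L1/L2 = -/D/- → run D
t=15: L0/L1/L2 = -/D/- → run D
t=16: (idle)
t=17: (idle)
t=18: (idle)
t=19: (idle)
t=20: (idle)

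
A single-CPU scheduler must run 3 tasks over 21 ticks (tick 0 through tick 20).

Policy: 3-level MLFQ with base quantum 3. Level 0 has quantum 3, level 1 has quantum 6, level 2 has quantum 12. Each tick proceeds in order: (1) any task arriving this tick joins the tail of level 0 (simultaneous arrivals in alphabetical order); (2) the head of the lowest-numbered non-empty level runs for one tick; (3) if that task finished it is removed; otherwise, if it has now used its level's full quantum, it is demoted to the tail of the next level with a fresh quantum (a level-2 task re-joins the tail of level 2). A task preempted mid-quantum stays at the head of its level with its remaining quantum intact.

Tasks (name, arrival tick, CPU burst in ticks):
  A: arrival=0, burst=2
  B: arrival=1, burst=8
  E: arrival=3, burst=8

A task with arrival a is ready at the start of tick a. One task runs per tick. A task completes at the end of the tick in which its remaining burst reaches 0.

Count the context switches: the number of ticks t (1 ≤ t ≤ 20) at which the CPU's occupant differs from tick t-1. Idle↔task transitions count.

context switches = 5

t=0: L0/L1/L2 = A/-/- → run A
t=1: L0/L1/L2 = AB/-/- → run A
t=2: L0/L1/L2 = B/-/- → run B
t=3: L0/L1/L2 = BE/-/- → run B
t=4: L0/L1/L2 = BE/-/- → run B
t=5: L0/L1/L2 = E/B/- → run E
t=6: L0/L1/L2 = E/B/- → run E
t=7: L0/L1/L2 = E/B/- → run E
t=8: L0/L1/L2 = -/BE/- → run B
t=9: L0/L1/L2 = -/BE/- → run B
t=10: L0/L1/L2 = -/BE/- → run B
t=11: L0/L1/L2 = -/BE/- → run B
t=12: L0/L1/L2 = -/BE/- → run B
t=13: L0/L1/L2 = -/E/- → run E
t=14: L0/L1/L2 = -/E/- → run E
t=15: L0/L1/L2 = -/E/- → run E
t=16: L0/L1/L2 = -/E/- → run E
t=17: L0/L1/L2 = -/E/- → run E
t=18: (idle)
t=19: (idle)
t=20: (idle)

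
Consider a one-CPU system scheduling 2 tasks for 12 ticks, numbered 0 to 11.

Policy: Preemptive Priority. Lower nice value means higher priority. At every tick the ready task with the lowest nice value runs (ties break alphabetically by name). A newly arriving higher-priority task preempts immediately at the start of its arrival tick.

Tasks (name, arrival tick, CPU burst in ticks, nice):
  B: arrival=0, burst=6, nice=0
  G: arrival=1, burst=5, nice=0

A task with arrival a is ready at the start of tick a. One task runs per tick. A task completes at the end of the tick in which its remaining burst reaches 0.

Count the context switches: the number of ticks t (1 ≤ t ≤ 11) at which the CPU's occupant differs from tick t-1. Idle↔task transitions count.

t=0: ready={B} → run B
t=1: ready={B,G} → run B
t=2: ready={B,G} → run B
t=3: ready={B,G} → run B
t=4: ready={B,G} → run B
t=5: ready={B,G} → run B
t=6: ready={G} → run G
t=7: ready={G} → run G
t=8: ready={G} → run G
t=9: ready={G} → run G
t=10: ready={G} → run G
t=11: (idle)

context switches = 2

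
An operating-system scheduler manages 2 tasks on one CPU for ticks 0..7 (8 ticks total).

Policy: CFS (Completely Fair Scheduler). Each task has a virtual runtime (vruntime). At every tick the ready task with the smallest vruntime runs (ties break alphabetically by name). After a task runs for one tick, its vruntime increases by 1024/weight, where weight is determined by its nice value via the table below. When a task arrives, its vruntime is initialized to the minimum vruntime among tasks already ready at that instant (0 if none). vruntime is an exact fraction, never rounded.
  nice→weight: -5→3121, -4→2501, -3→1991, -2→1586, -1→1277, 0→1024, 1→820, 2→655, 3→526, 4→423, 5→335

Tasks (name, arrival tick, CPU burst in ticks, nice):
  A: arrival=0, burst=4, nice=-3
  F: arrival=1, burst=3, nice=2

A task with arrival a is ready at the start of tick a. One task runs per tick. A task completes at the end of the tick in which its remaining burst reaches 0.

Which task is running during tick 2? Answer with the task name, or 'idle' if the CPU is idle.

running at tick 2 = F

t=0: vr[A=0] → run A
t=1: vr[A=1024/1991 F=1024/1991] → run A
t=2: vr[A=2048/1991 F=1024/1991] → run F
t=3: vr[A=2048/1991 F=2709504/1304105] → run A
t=4: vr[A=3072/1991 F=2709504/1304105] → run A
t=5: vr[F=2709504/1304105] → run F
t=6: vr[F=4748288/1304105] → run F
t=7: (idle)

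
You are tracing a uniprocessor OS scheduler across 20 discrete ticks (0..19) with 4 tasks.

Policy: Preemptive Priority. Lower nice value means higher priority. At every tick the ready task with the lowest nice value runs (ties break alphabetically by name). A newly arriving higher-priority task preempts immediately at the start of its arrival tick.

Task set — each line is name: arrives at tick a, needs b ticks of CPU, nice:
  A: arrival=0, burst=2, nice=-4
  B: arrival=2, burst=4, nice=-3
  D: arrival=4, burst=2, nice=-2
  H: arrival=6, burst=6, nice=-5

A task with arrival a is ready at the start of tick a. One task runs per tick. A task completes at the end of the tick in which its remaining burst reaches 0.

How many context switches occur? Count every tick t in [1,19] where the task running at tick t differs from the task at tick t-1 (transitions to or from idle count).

context switches = 4

t=0: ready={A} → run A
t=1: ready={A} → run A
t=2: ready={B} → run B
t=3: ready={B} → run B
t=4: ready={B,D} → run B
t=5: ready={B,D} → run B
t=6: ready={D,H} → run H
t=7: ready={D,H} → run H
t=8: ready={D,H} → run H
t=9: ready={D,H} → run H
t=10: ready={D,H} → run H
t=11: ready={D,H} → run H
t=12: ready={D} → run D
t=13: ready={D} → run D
t=14: (idle)
t=15: (idle)
t=16: (idle)
t=17: (idle)
t=18: (idle)
t=19: (idle)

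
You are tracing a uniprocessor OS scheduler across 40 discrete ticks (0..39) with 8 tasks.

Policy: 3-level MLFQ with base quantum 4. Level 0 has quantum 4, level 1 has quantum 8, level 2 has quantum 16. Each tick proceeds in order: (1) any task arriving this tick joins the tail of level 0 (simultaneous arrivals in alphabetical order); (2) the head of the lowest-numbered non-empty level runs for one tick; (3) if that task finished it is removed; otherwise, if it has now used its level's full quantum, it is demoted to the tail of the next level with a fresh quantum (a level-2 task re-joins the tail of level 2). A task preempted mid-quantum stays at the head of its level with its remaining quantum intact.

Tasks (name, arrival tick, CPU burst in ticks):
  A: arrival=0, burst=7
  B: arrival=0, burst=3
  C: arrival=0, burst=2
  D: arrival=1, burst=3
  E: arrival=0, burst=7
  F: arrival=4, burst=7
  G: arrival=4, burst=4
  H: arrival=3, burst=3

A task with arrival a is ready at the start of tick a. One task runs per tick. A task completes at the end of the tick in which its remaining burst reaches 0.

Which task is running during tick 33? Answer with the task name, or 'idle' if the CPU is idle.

running at tick 33 = F

t=0: L0/L1/L2 = ABCE/-/- → run A
t=1: L0/L1/L2 = ABCED/-/- → run A
t=2: L0/L1/L2 = ABCED/-/- → run A
t=3: L0/L1/L2 = ABCEDH/-/- → run A
t=4: L0/L1/L2 = BCEDHFG/A/- → run B
t=5: L0/L1/L2 = BCEDHFG/A/- → run B
t=6: L0/L1/L2 = BCEDHFG/A/- → run B
t=7: L0/L1/L2 = CEDHFG/A/- → run C
t=8: L0/L1/L2 = CEDHFG/A/- → run C
t=9: L0/L1/L2 = EDHFG/A/- → run E
t=10: L0/L1/L2 = EDHFG/A/- → run E
t=11: L0/L1/L2 = EDHFG/A/- → run E
t=12: L0/L1/L2 = EDHFG/A/- → run E
t=13: L0/L1/L2 = DHFG/AE/- → run D
t=14: L0/L1/L2 = DHFG/AE/- → run D
t=15: L0/L1/L2 = DHFG/AE/- → run D
t=16: L0/L1/L2 = HFG/AE/- → run H
t=17: L0/L1/L2 = HFG/AE/- → run H
t=18: L0/L1/L2 = HFG/AE/- → run H
t=19: L0/L1/L2 = FG/AE/- → run F
t=20: L0/L1/L2 = FG/AE/- → run F
t=21: L0/L1/L2 = FG/AE/- → run F
t=22: L0/L1/L2 = FG/AE/- → run F
t=23: L0/L1/L2 = G/AEF/- → run G
t=24: L0/L1/L2 = G/AEF/- → run G
t=25: L0/L1/L2 = G/AEF/- → run G
t=26: L0/L1/L2 = G/AEF/- → run G
t=27: L0/L1/L2 = -/AEF/- → run A
t=28: L0/L1/L2 = -/AEF/- → run A
t=29: L0/L1/L2 = -/AEF/- → run A
t=30: L0/L1/L2 = -/EF/- → run E
t=31: L0/L1/L2 = -/EF/- → run E
t=32: L0/L1/L2 = -/EF/- → run E
t=33: L0/L1/L2 = -/F/- → run F
t=34: L0/L1/L2 = -/F/- → run F
t=35: L0/L1/L2 = -/F/- → run F
t=36: (idle)
t=37: (idle)
t=38: (idle)
t=39: (idle)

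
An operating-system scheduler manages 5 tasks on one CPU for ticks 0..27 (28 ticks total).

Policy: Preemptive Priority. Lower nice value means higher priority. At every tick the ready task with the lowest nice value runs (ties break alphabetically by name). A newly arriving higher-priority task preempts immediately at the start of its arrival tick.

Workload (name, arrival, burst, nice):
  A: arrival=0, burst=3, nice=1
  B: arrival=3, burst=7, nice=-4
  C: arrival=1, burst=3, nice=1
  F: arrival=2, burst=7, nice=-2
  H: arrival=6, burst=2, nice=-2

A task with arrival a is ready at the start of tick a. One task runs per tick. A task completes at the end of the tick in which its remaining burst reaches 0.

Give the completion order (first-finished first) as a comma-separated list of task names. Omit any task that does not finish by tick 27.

completion order = B, F, H, A, C

t=0: ready={A} → run A
t=1: ready={A,C} → run A
t=2: ready={A,C,F} → run F
t=3: ready={A,B,C,F} → run B
t=4: ready={A,B,C,F} → run B
t=5: ready={A,B,C,F} → run B
t=6: ready={A,B,C,F,H} → run B
t=7: ready={A,B,C,F,H} → run B
t=8: ready={A,B,C,F,H} → run B
t=9: ready={A,B,C,F,H} → run B
t=10: ready={A,C,F,H} → run F
t=11: ready={A,C,F,H} → run F
t=12: ready={A,C,F,H} → run F
t=13: ready={A,C,F,H} → run F
t=14: ready={A,C,F,H} → run F
t=15: ready={A,C,F,H} → run F
t=16: ready={A,C,H} → run H
t=17: ready={A,C,H} → run H
t=18: ready={A,C} → run A
t=19: ready={C} → run C
t=20: ready={C} → run C
t=21: ready={C} → run C
t=22: (idle)
t=23: (idle)
t=24: (idle)
t=25: (idle)
t=26: (idle)
t=27: (idle)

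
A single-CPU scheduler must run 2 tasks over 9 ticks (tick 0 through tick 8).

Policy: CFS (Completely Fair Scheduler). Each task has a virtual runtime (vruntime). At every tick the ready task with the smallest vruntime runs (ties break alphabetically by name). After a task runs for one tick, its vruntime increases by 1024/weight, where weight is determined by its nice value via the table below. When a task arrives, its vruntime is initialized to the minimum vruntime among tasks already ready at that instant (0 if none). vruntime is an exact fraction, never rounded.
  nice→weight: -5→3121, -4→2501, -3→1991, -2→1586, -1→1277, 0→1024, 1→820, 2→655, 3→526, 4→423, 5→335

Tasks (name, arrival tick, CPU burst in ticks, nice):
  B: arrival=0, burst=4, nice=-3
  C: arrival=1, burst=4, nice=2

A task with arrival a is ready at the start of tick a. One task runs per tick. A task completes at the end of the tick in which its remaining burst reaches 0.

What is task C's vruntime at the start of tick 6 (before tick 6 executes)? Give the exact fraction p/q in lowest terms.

vruntime(C, start of tick 6) = 4748288/1304105

t=0: vr[B=0] → run B
t=1: vr[B=1024/1991 C=1024/1991] → run B
t=2: vr[B=2048/1991 C=1024/1991] → run C
t=3: vr[B=2048/1991 C=2709504/1304105] → run B
t=4: vr[B=3072/1991 C=2709504/1304105] → run B
t=5: vr[C=2709504/1304105] → run C
t=6: vr[C=4748288/1304105] → run C
t=7: vr[C=6787072/1304105] → run C
t=8: (idle)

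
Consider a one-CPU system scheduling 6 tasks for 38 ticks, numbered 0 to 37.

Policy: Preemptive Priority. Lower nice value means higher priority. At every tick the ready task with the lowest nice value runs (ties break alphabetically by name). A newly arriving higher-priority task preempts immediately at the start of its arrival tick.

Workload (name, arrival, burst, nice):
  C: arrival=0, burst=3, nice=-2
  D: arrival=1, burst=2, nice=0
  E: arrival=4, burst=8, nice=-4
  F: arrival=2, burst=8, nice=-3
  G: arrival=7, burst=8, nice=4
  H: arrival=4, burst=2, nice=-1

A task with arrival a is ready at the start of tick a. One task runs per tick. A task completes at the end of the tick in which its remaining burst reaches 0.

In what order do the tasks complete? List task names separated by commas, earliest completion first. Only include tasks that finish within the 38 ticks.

completion order = E, F, C, H, D, G

t=0: ready={C} → run C
t=1: ready={C,D} → run C
t=2: ready={C,D,F} → run F
t=3: ready={C,D,F} → run F
t=4: ready={C,D,E,F,H} → run E
t=5: ready={C,D,E,F,H} → run E
t=6: ready={C,D,E,F,H} → run E
t=7: ready={C,D,E,F,G,H} → run E
t=8: ready={C,D,E,F,G,H} → run E
t=9: ready={C,D,E,F,G,H} → run E
t=10: ready={C,D,E,F,G,H} → run E
t=11: ready={C,D,E,F,G,H} → run E
t=12: ready={C,D,F,G,H} → run F
t=13: ready={C,D,F,G,H} → run F
t=14: ready={C,D,F,G,H} → run F
t=15: ready={C,D,F,G,H} → run F
t=16: ready={C,D,F,G,H} → run F
t=17: ready={C,D,F,G,H} → run F
t=18: ready={C,D,G,H} → run C
t=19: ready={D,G,H} → run H
t=20: ready={D,G,H} → run H
t=21: ready={D,G} → run D
t=22: ready={D,G} → run D
t=23: ready={G} → run G
t=24: ready={G} → run G
t=25: ready={G} → run G
t=26: ready={G} → run G
t=27: ready={G} → run G
t=28: ready={G} → run G
t=29: ready={G} → run G
t=30: ready={G} → run G
t=31: (idle)
t=32: (idle)
t=33: (idle)
t=34: (idle)
t=35: (idle)
t=36: (idle)
t=37: (idle)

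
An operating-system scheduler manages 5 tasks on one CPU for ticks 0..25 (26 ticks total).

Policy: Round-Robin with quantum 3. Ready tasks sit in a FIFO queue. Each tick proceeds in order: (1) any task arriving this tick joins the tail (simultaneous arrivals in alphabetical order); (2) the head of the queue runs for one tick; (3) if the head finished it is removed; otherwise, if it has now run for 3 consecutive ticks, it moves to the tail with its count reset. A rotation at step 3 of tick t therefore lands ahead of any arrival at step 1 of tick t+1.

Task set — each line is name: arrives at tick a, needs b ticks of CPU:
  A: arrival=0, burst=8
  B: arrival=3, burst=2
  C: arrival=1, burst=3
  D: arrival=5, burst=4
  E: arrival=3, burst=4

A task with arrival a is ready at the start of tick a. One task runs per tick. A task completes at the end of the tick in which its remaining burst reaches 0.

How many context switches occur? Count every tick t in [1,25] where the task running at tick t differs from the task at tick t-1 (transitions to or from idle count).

t=0: queue=[A] q_used=0 → run A
t=1: queue=[A,C] q_used=1 → run A
t=2: queue=[A,C] q_used=2 → run A
t=3: queue=[C,A,B,E] q_used=0 → run C
t=4: queue=[C,A,B,E] q_used=1 → run C
t=5: queue=[C,A,B,E,D] q_used=2 → run C
t=6: queue=[A,B,E,D] q_used=0 → run A
t=7: queue=[A,B,E,D] q_used=1 → run A
t=8: queue=[A,B,E,D] q_used=2 → run A
t=9: queue=[B,E,D,A] q_used=0 → run B
t=10: queue=[B,E,D,A] q_used=1 → run B
t=11: queue=[E,D,A] q_used=0 → run E
t=12: queue=[E,D,A] q_used=1 → run E
t=13: queue=[E,D,A] q_used=2 → run E
t=14: queue=[D,A,E] q_used=0 → run D
t=15: queue=[D,A,E] q_used=1 → run D
t=16: queue=[D,A,E] q_used=2 → run D
t=17: queue=[A,E,D] q_used=0 → run A
t=18: queue=[A,E,D] q_used=1 → run A
t=19: queue=[E,D] q_used=0 → run E
t=20: queue=[D] q_used=0 → run D
t=21: (idle)
t=22: (idle)
t=23: (idle)
t=24: (idle)
t=25: (idle)

context switches = 9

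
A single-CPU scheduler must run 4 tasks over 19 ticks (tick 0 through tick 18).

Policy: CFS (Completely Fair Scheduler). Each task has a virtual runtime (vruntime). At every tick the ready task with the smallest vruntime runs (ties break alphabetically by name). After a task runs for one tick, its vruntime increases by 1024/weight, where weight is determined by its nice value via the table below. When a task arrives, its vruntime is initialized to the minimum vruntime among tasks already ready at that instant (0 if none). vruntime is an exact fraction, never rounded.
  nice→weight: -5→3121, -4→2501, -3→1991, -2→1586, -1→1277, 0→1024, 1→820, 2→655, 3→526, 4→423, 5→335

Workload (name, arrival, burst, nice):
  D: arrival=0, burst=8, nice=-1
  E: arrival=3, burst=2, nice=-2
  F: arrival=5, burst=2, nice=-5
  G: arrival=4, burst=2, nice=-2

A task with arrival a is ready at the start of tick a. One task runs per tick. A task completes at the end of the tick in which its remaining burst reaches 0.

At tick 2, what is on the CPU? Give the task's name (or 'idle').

running at tick 2 = D

t=0: vr[D=0] → run D
t=1: vr[D=1024/1277] → run D
t=2: vr[D=2048/1277] → run D
t=3: vr[D=3072/1277 E=3072/1277] → run D
t=4: vr[D=4096/1277 E=3072/1277 G=3072/1277] → run E
t=5: vr[D=4096/1277 E=3089920/1012661 F=3072/1277 G=3072/1277] → run F
t=6: vr[D=4096/1277 E=3089920/1012661 F=10895360/3985517 G=3072/1277] → run G
t=7: vr[D=4096/1277 E=3089920/1012661 F=10895360/3985517 G=3089920/1012661] → run F
t=8: vr[D=4096/1277 E=3089920/1012661 G=3089920/1012661] → run E
t=9: vr[D=4096/1277 G=3089920/1012661] → run G
t=10: vr[D=4096/1277] → run D
t=11: vr[D=5120/1277] → run D
t=12: vr[D=6144/1277] → run D
t=13: vr[D=7168/1277] → run D
t=14: (idle)
t=15: (idle)
t=16: (idle)
t=17: (idle)
t=18: (idle)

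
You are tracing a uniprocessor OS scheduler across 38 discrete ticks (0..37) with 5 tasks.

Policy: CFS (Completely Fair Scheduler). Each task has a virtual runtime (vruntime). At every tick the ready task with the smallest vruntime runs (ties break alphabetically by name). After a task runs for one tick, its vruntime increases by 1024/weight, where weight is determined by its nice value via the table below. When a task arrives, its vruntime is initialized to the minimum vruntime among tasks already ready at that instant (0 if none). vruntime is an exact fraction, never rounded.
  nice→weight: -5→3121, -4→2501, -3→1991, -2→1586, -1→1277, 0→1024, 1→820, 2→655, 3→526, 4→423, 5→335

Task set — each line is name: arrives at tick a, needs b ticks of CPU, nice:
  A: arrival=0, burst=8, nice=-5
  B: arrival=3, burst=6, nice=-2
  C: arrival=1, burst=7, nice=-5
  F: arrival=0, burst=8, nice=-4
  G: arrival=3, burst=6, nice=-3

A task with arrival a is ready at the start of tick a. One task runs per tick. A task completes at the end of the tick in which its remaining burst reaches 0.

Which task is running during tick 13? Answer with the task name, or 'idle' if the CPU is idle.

running at tick 13 = A

t=0: vr[A=0 F=0] → run A
t=1: vr[A=1024/3121 C=0 F=0] → run C
t=2: vr[A=1024/3121 C=1024/3121 F=0] → run F
t=3: vr[A=1024/3121 B=1024/3121 C=1024/3121 F=1024/2501 G=1024/3121] → run A
t=4: vr[A=2048/3121 B=1024/3121 C=1024/3121 F=1024/2501 G=1024/3121] → run B
t=5: vr[A=2048/3121 B=2409984/2474953 C=1024/3121 F=1024/2501 G=1024/3121] → run C
t=6: vr[A=2048/3121 B=2409984/2474953 C=2048/3121 F=1024/2501 G=1024/3121] → run G
t=7: vr[A=2048/3121 B=2409984/2474953 C=2048/3121 F=1024/2501 G=5234688/6213911] → run F
t=8: vr[A=2048/3121 B=2409984/2474953 C=2048/3121 F=2048/2501 G=5234688/6213911] → run A
t=9: vr[A=3072/3121 B=2409984/2474953 C=2048/3121 F=2048/2501 G=5234688/6213911] → run C
t=10: vr[A=3072/3121 B=2409984/2474953 C=3072/3121 F=2048/2501 G=5234688/6213911] → run F
t=11: vr[A=3072/3121 B=2409984/2474953 C=3072/3121 F=3072/2501 G=5234688/6213911] → run G
t=12: vr[A=3072/3121 B=2409984/2474953 C=3072/3121 F=3072/2501 G=8430592/6213911] → run B
t=13: vr[A=3072/3121 B=4007936/2474953 C=3072/3121 F=3072/2501 G=8430592/6213911] → run A
t=14: vr[A=4096/3121 B=4007936/2474953 C=3072/3121 F=3072/2501 G=8430592/6213911] → run C
t=15: vr[A=4096/3121 B=4007936/2474953 C=4096/3121 F=3072/2501 G=8430592/6213911] → run F
t=16: vr[A=4096/3121 B=4007936/2474953 C=4096/3121 F=4096/2501 G=8430592/6213911] → run A
t=17: vr[A=5120/3121 B=4007936/2474953 C=4096/3121 F=4096/2501 G=8430592/6213911] → run C
t=18: vr[A=5120/3121 B=4007936/2474953 C=5120/3121 F=4096/2501 G=8430592/6213911] → run G
t=19: vr[A=5120/3121 B=4007936/2474953 C=5120/3121 F=4096/2501 G=11626496/6213911] → run B
t=20: vr[A=5120/3121 B=5605888/2474953 C=5120/3121 F=4096/2501 G=11626496/6213911] → run F
t=21: vr[A=5120/3121 B=5605888/2474953 C=5120/3121 F=5120/2501 G=11626496/6213911] → run A
t=22: vr[A=6144/3121 B=5605888/2474953 C=5120/3121 F=5120/2501 G=11626496/6213911] → run C
t=23: vr[A=6144/3121 B=5605888/2474953 C=6144/3121 F=5120/2501 G=11626496/6213911] → run G
t=24: vr[A=6144/3121 B=5605888/2474953 C=6144/3121 F=5120/2501 G=14822400/6213911] → run A
t=25: vr[A=7168/3121 B=5605888/2474953 C=6144/3121 F=5120/2501 G=14822400/6213911] → run C
t=26: vr[A=7168/3121 B=5605888/2474953 F=5120/2501 G=14822400/6213911] → run F
t=27: vr[A=7168/3121 B=5605888/2474953 F=6144/2501 G=14822400/6213911] → run B
t=28: vr[A=7168/3121 B=7203840/2474953 F=6144/2501 G=14822400/6213911] → run A
t=29: vr[B=7203840/2474953 F=6144/2501 G=14822400/6213911] → run G
t=30: vr[B=7203840/2474953 F=6144/2501 G=18018304/6213911] → run F
t=31: vr[B=7203840/2474953 F=7168/2501 G=18018304/6213911] → run F
t=32: vr[B=7203840/2474953 G=18018304/6213911] → run G
t=33: vr[B=7203840/2474953] → run B
t=34: vr[B=8801792/2474953] → run B
t=35: (idle)
t=36: (idle)
t=37: (idle)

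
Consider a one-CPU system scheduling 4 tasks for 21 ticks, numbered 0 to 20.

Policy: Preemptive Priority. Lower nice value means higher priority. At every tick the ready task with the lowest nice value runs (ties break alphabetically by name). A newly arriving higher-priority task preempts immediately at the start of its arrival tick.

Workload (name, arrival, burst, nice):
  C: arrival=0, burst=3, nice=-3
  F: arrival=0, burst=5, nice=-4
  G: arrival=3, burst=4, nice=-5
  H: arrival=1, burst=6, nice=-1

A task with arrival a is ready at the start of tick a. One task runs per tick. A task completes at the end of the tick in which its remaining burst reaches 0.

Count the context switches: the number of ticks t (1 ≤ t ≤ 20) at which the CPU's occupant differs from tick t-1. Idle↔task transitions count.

t=0: ready={C,F} → run F
t=1: ready={C,F,H} → run F
t=2: ready={C,F,H} → run F
t=3: ready={C,F,G,H} → run G
t=4: ready={C,F,G,H} → run G
t=5: ready={C,F,G,H} → run G
t=6: ready={C,F,G,H} → run G
t=7: ready={C,F,H} → run F
t=8: ready={C,F,H} → run F
t=9: ready={C,H} → run C
t=10: ready={C,H} → run C
t=11: ready={C,H} → run C
t=12: ready={H} → run H
t=13: ready={H} → run H
t=14: ready={H} → run H
t=15: ready={H} → run H
t=16: ready={H} → run H
t=17: ready={H} → run H
t=18: (idle)
t=19: (idle)
t=20: (idle)

context switches = 5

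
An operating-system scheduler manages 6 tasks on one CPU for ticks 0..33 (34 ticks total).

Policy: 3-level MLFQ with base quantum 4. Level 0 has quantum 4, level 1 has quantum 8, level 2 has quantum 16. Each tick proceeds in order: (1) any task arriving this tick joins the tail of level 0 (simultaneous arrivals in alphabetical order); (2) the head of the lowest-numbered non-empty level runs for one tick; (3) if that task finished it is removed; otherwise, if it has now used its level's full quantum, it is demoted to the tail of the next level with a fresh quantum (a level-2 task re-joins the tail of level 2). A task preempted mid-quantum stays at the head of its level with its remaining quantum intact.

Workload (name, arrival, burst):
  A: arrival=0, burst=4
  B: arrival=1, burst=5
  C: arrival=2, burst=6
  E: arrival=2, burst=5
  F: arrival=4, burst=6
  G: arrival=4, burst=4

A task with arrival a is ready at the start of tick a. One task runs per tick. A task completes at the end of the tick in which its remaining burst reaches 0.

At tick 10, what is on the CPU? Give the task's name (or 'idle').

running at tick 10 = C

t=0: L0/L1/L2 = A/-/- → run A
t=1: L0/L1/L2 = AB/-/- → run A
t=2: L0/L1/L2 = ABCE/-/- → run A
t=3: L0/L1/L2 = ABCE/-/- → run A
t=4: L0/L1/L2 = BCEFG/-/- → run B
t=5: L0/L1/L2 = BCEFG/-/- → run B
t=6: L0/L1/L2 = BCEFG/-/- → run B
t=7: L0/L1/L2 = BCEFG/-/- → run B
t=8: L0/L1/L2 = CEFG/B/- → run C
t=9: L0/L1/L2 = CEFG/B/- → run C
t=10: L0/L1/L2 = CEFG/B/- → run C
t=11: L0/L1/L2 = CEFG/B/- → run C
t=12: L0/L1/L2 = EFG/BC/- → run E
t=13: L0/L1/L2 = EFG/BC/- → run E
t=14: L0/L1/L2 = EFG/BC/- → run E
t=15: L0/L1/L2 = EFG/BC/- → run E
t=16: L0/L1/L2 = FG/BCE/- → run F
t=17: L0/L1/L2 = FG/BCE/- → run F
t=18: L0/L1/L2 = FG/BCE/- → run F
t=19: L0/L1/L2 = FG/BCE/- → run F
t=20: L0/L1/L2 = G/BCEF/- → run G
t=21: L0/L1/L2 = G/BCEF/- → run G
t=22: L0/L1/L2 = G/BCEF/- → run G
t=23: L0/L1/L2 = G/BCEF/- → run G
t=24: L0/L1/L2 = -/BCEF/- → run B
t=25: L0/L1/L2 = -/CEF/- → run C
t=26: L0/L1/L2 = -/CEF/- → run C
t=27: L0/L1/L2 = -/EF/- → run E
t=28: L0/L1/L2 = -/F/- → run F
t=29: L0/L1/L2 = -/F/- → run F
t=30: (idle)
t=31: (idle)
t=32: (idle)
t=33: (idle)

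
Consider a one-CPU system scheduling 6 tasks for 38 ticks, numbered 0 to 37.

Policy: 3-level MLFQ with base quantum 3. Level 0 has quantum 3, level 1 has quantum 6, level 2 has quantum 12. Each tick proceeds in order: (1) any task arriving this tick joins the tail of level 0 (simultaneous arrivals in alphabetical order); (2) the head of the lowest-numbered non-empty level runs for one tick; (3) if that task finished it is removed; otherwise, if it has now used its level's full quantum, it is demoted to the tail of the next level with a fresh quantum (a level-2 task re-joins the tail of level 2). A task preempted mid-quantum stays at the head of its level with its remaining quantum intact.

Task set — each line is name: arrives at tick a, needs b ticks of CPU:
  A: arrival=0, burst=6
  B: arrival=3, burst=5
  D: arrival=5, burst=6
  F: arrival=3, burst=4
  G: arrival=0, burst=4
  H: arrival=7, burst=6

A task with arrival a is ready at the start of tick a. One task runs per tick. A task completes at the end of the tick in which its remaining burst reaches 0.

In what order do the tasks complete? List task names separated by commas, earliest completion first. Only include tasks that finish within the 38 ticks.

completion order = A, G, B, F, D, H

t=0: L0/L1/L2 = AG/-/- → run A
t=1: L0/L1/L2 = AG/-/- → run A
t=2: L0/L1/L2 = AG/-/- → run A
t=3: L0/L1/L2 = GBF/A/- → run G
t=4: L0/L1/L2 = GBF/A/- → run G
t=5: L0/L1/L2 = GBFD/A/- → run G
t=6: L0/L1/L2 = BFD/AG/- → run B
t=7: L0/L1/L2 = BFDH/AG/- → run B
t=8: L0/L1/L2 = BFDH/AG/- → run B
t=9: L0/L1/L2 = FDH/AGB/- → run F
t=10: L0/L1/L2 = FDH/AGB/- → run F
t=11: L0/L1/L2 = FDH/AGB/- → run F
t=12: L0/L1/L2 = DH/AGBF/- → run D
t=13: L0/L1/L2 = DH/AGBF/- → run D
t=14: L0/L1/L2 = DH/AGBF/- → run D
t=15: L0/L1/L2 = H/AGBFD/- → run H
t=16: L0/L1/L2 = H/AGBFD/- → run H
t=17: L0/L1/L2 = H/AGBFD/- → run H
t=18: L0/L1/L2 = -/AGBFDH/- → run A
t=19: L0/L1/L2 = -/AGBFDH/- → run A
t=20: L0/L1/L2 = -/AGBFDH/- → run A
t=21: L0/L1/L2 = -/GBFDH/- → run G
t=22: L0/L1/L2 = -/BFDH/- → run B
t=23: L0/L1/L2 = -/BFDH/- → run B
t=24: L0/L1/L2 = -/FDH/- → run F
t=25: L0/L1/L2 = -/DH/- → run D
t=26: L0/L1/L2 = -/DH/- → run D
t=27: L0/L1/L2 = -/DH/- → run D
t=28: L0/L1/L2 = -/H/- → run H
t=29: L0/L1/L2 = -/H/- → run H
t=30: L0/L1/L2 = -/H/- → run H
t=31: (idle)
t=32: (idle)
t=33: (idle)
t=34: (idle)
t=35: (idle)
t=36: (idle)
t=37: (idle)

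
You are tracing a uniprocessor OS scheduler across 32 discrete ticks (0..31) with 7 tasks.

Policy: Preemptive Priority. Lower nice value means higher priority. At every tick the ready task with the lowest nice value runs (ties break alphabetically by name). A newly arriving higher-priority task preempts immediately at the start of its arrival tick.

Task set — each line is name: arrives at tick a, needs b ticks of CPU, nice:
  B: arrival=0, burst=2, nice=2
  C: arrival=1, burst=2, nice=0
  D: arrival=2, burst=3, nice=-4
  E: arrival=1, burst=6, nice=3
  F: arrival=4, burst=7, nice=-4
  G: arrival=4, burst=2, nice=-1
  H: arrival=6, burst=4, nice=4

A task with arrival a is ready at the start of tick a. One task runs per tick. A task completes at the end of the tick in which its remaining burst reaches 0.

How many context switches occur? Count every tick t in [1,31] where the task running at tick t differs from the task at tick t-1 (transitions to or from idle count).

t=0: ready={B} → run B
t=1: ready={B,C,E} → run C
t=2: ready={B,C,D,E} → run D
t=3: ready={B,C,D,E} → run D
t=4: ready={B,C,D,E,F,G} → run D
t=5: ready={B,C,E,F,G} → run F
t=6: ready={B,C,E,F,G,H} → run F
t=7: ready={B,C,E,F,G,H} → run F
t=8: ready={B,C,E,F,G,H} → run F
t=9: ready={B,C,E,F,G,H} → run F
t=10: ready={B,C,E,F,G,H} → run F
t=11: ready={B,C,E,F,G,H} → run F
t=12: ready={B,C,E,G,H} → run G
t=13: ready={B,C,E,G,H} → run G
t=14: ready={B,C,E,H} → run C
t=15: ready={B,E,H} → run B
t=16: ready={E,H} → run E
t=17: ready={E,H} → run E
t=18: ready={E,H} → run E
t=19: ready={E,H} → run E
t=20: ready={E,H} → run E
t=21: ready={E,H} → run E
t=22: ready={H} → run H
t=23: ready={H} → run H
t=24: ready={H} → run H
t=25: ready={H} → run H
t=26: (idle)
t=27: (idle)
t=28: (idle)
t=29: (idle)
t=30: (idle)
t=31: (idle)

context switches = 9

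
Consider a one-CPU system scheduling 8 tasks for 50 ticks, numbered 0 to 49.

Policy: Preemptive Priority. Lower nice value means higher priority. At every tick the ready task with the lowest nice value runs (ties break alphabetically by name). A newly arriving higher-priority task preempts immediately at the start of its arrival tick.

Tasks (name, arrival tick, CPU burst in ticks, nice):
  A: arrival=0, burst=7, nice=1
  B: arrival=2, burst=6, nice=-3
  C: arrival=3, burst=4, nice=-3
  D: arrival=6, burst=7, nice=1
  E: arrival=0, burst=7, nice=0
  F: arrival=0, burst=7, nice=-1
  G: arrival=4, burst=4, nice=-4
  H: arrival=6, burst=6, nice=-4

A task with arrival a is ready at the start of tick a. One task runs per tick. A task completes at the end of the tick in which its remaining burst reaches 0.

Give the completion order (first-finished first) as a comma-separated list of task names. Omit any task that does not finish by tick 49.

t=0: ready={A,E,F} → run F
t=1: ready={A,E,F} → run F
t=2: ready={A,B,E,F} → run B
t=3: ready={A,B,C,E,F} → run B
t=4: ready={A,B,C,E,F,G} → run G
t=5: ready={A,B,C,E,F,G} → run G
t=6: ready={A,B,C,D,E,F,G,H} → run G
t=7: ready={A,B,C,D,E,F,G,H} → run G
t=8: ready={A,B,C,D,E,F,H} → run H
t=9: ready={A,B,C,D,E,F,H} → run H
t=10: ready={A,B,C,D,E,F,H} → run H
t=11: ready={A,B,C,D,E,F,H} → run H
t=12: ready={A,B,C,D,E,F,H} → run H
t=13: ready={A,B,C,D,E,F,H} → run H
t=14: ready={A,B,C,D,E,F} → run B
t=15: ready={A,B,C,D,E,F} → run B
t=16: ready={A,B,C,D,E,F} → run B
t=17: ready={A,B,C,D,E,F} → run B
t=18: ready={A,C,D,E,F} → run C
t=19: ready={A,C,D,E,F} → run C
t=20: ready={A,C,D,E,F} → run C
t=21: ready={A,C,D,E,F} → run C
t=22: ready={A,D,E,F} → run F
t=23: ready={A,D,E,F} → run F
t=24: ready={A,D,E,F} → run F
t=25: ready={A,D,E,F} → run F
t=26: ready={A,D,E,F} → run F
t=27: ready={A,D,E} → run E
t=28: ready={A,D,E} → run E
t=29: ready={A,D,E} → run E
t=30: ready={A,D,E} → run E
t=31: ready={A,D,E} → run E
t=32: ready={A,D,E} → run E
t=33: ready={A,D,E} → run E
t=34: ready={A,D} → run A
t=35: ready={A,D} → run A
t=36: ready={A,D} → run A
t=37: ready={A,D} → run A
t=38: ready={A,D} → run A
t=39: ready={A,D} → run A
t=40: ready={A,D} → run A
t=41: ready={D} → run D
t=42: ready={D} → run D
t=43: ready={D} → run D
t=44: ready={D} → run D
t=45: ready={D} → run D
t=46: ready={D} → run D
t=47: ready={D} → run D
t=48: (idle)
t=49: (idle)

completion order = G, H, B, C, F, E, A, D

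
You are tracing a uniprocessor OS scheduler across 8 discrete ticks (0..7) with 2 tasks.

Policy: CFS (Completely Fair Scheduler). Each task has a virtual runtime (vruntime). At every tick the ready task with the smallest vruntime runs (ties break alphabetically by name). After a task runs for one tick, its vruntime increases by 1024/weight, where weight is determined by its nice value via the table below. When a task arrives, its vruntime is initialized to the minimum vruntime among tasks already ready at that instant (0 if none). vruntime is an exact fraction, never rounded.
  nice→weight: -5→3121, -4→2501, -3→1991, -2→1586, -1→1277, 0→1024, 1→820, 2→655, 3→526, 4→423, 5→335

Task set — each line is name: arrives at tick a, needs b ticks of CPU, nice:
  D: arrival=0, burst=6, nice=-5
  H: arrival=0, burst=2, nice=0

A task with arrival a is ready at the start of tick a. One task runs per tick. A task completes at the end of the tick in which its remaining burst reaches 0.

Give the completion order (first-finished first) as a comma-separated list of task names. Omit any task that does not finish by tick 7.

t=0: vr[D=0 H=0] → run D
t=1: vr[D=1024/3121 H=0] → run H
t=2: vr[D=1024/3121 H=1] → run D
t=3: vr[D=2048/3121 H=1] → run D
t=4: vr[D=3072/3121 H=1] → run D
t=5: vr[D=4096/3121 H=1] → run H
t=6: vr[D=4096/3121] → run D
t=7: vr[D=5120/3121] → run D

completion order = H, D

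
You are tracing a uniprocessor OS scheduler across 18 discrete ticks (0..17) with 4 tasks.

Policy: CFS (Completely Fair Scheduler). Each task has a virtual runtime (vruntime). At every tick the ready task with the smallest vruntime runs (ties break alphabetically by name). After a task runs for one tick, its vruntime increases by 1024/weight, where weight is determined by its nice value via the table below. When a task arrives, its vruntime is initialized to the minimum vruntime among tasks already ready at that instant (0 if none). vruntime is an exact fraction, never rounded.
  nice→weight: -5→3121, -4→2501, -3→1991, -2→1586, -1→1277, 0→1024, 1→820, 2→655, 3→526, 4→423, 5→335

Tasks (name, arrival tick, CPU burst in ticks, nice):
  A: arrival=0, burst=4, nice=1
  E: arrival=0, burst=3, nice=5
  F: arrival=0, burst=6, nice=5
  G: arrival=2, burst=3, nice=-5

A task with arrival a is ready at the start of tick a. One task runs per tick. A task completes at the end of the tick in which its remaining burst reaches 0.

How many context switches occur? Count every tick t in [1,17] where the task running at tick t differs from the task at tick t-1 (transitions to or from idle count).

t=0: vr[A=0 E=0 F=0] → run A
t=1: vr[A=256/205 E=0 F=0] → run E
t=2: vr[A=256/205 E=1024/335 F=0 G=0] → run F
t=3: vr[A=256/205 E=1024/335 F=1024/335 G=0] → run G
t=4: vr[A=256/205 E=1024/335 F=1024/335 G=1024/3121] → run G
t=5: vr[A=256/205 E=1024/335 F=1024/335 G=2048/3121] → run G
t=6: vr[A=256/205 E=1024/335 F=1024/335] → run A
t=7: vr[A=512/205 E=1024/335 F=1024/335] → run A
t=8: vr[A=768/205 E=1024/335 F=1024/335] → run E
t=9: vr[A=768/205 E=2048/335 F=1024/335] → run F
t=10: vr[A=768/205 E=2048/335 F=2048/335] → run A
t=11: vr[E=2048/335 F=2048/335] → run E
t=12: vr[F=2048/335] → run F
t=13: vr[F=3072/335] → run F
t=14: vr[F=4096/335] → run F
t=15: vr[F=1024/67] → run F
t=16: (idle)
t=17: (idle)

context switches = 10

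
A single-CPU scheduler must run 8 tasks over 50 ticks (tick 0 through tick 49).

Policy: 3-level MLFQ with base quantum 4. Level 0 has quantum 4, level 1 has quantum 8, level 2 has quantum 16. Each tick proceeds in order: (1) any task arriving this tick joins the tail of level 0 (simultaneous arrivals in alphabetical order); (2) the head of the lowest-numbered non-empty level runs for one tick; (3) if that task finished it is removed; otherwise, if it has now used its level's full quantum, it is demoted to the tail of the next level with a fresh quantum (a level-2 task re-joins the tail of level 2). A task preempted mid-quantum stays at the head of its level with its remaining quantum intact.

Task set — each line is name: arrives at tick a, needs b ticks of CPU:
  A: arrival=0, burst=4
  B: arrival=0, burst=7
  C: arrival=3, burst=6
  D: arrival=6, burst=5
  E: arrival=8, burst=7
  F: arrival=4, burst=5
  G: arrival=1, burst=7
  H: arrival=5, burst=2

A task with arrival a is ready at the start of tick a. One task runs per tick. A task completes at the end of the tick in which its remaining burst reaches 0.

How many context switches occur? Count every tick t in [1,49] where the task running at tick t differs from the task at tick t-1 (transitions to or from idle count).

context switches = 14

t=0: L0/L1/L2 = AB/-/- → run A
t=1: L0/L1/L2 = ABG/-/- → run A
t=2: L0/L1/L2 = ABG/-/- → run A
t=3: L0/L1/L2 = ABGC/-/- → run A
t=4: L0/L1/L2 = BGCF/-/- → run B
t=5: L0/L1/L2 = BGCFH/-/- → run B
t=6: L0/L1/L2 = BGCFHD/-/- → run B
t=7: L0/L1/L2 = BGCFHD/-/- → run B
t=8: L0/L1/L2 = GCFHDE/B/- → run G
t=9: L0/L1/L2 = GCFHDE/B/- → run G
t=10: L0/L1/L2 = GCFHDE/B/- → run G
t=11: L0/L1/L2 = GCFHDE/B/- → run G
t=12: L0/L1/L2 = CFHDE/BG/- → run C
t=13: L0/L1/L2 = CFHDE/BG/- → run C
t=14: L0/L1/L2 = CFHDE/BG/- → run C
t=15: L0/L1/L2 = CFHDE/BG/- → run C
t=16: L0/L1/L2 = FHDE/BGC/- → run F
t=17: L0/L1/L2 = FHDE/BGC/- → run F
t=18: L0/L1/L2 = FHDE/BGC/- → run F
t=19: L0/L1/L2 = FHDE/BGC/- → run F
t=20: L0/L1/L2 = HDE/BGCF/- → run H
t=21: L0/L1/L2 = HDE/BGCF/- → run H
t=22: L0/L1/L2 = DE/BGCF/- → run D
t=23: L0/L1/L2 = DE/BGCF/- → run D
t=24: L0/L1/L2 = DE/BGCF/- → run D
t=25: L0/L1/L2 = DE/BGCF/- → run D
t=26: L0/L1/L2 = E/BGCFD/- → run E
t=27: L0/L1/L2 = E/BGCFD/- → run E
t=28: L0/L1/L2 = E/BGCFD/- → run E
t=29: L0/L1/L2 = E/BGCFD/- → run E
t=30: L0/L1/L2 = -/BGCFDE/- → run B
t=31: L0/L1/L2 = -/BGCFDE/- → run B
t=32: L0/L1/L2 = -/BGCFDE/- → run B
t=33: L0/L1/L2 = -/GCFDE/- → run G
t=34: L0/L1/L2 = -/GCFDE/- → run G
t=35: L0/L1/L2 = -/GCFDE/- → run G
t=36: L0/L1/L2 = -/CFDE/- → run C
t=37: L0/L1/L2 = -/CFDE/- → run C
t=38: L0/L1/L2 = -/FDE/- → run F
t=39: L0/L1/L2 = -/DE/- → run D
t=40: L0/L1/L2 = -/E/- → run E
t=41: L0/L1/L2 = -/E/- → run E
t=42: L0/L1/L2 = -/E/- → run E
t=43: (idle)
t=44: (idle)
t=45: (idle)
t=46: (idle)
t=47: (idle)
t=48: (idle)
t=49: (idle)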